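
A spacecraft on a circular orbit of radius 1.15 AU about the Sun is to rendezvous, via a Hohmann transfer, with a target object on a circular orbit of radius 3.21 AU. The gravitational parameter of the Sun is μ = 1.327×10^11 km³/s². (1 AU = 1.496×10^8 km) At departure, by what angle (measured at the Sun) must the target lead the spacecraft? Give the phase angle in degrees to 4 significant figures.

φ = 79.26°

In km: r₁ = 1.15 × 1.496×10^8 = 1.7204×10^8 km; r₂ = 3.21 × 1.496×10^8 = 4.80216×10^8 km.
Transfer-ellipse semi-major axis a_t = (r₁ + r₂)/2 = (1.7204×10^8 + 4.80216×10^8)/2 = 3.26128×10^8 km.
Transfer time t = π√(a_t³/μ) = 5.0792×10^7 s.
The target's mean motion on its circular orbit is ω₂ = √(μ/r₂³) = 3.4616×10^-8 rad/s.
Angle swept by the target during transfer: ω₂·t = 1.7582 rad = 100.74°.
The spacecraft traverses 180° on the transfer ellipse, so the target must lead by 180° − 100.74° = 79.26°.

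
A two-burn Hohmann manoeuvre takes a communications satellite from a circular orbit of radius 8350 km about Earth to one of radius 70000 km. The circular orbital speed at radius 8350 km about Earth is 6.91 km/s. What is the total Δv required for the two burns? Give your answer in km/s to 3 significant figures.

Δv = 3.61 km/s

From the circular-orbit relation v² = μ/r at r = 8350 km: μ = v²r = (6.91)² × 8350 = 3.98697×10^5 km³/s².
Semi-major axis of the transfer orbit: a_t = (8350 + 70000)/2 = 39175 km.
Circular speed at r₁: v₁ = √(μ/r₁) = √(3.98697×10^5/8350) = 6.910 km/s.
On the transfer ellipse at r₁, v² = μ(2/r − 1/a) gives v_p = √[μ(2/r₁ − 1/a_t)] = 9.237 km/s.
First burn Δv₁ = |v_p − v₁| = 2.327 km/s.
Circular speed at r₂: v₂ = √(μ/r₂) = 2.387 km/s.
Transfer-orbit speed at r₂: v_a = √[μ(2/r₂ − 1/a_t)] = 1.102 km/s.
Second burn Δv₂ = |v₂ − v_a| = 1.285 km/s.
Δv = Δv₁ + Δv₂ = 2.327 + 1.285 = 3.612 km/s.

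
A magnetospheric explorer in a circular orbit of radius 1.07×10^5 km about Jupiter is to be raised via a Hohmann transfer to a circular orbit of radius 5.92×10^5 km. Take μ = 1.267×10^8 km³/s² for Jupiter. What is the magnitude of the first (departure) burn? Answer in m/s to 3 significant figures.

Semi-major axis of the transfer orbit: a_t = (1.070×10^5 + 5.920×10^5)/2 = 3.495×10^5 km.
On the circular orbit at r = 1.070×10^5 km, v_c = √(μ/r) = 34.411 km/s.
Vis-viva on the transfer ellipse at r = 1.070×10^5 km gives v_t = √[μ(2/r − 1/a_t)] = 44.785 km/s.
Δv₁ = |v_t − v_c| = |44.785 − 34.411| = 10.37 km/s.

Δv₁ = 10400 m/s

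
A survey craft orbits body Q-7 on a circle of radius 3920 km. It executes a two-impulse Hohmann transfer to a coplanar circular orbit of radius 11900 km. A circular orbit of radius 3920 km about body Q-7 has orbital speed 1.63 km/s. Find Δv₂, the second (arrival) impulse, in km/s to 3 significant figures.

Δv₂ = 0.277 km/s

From the circular-orbit relation v² = μ/r at r = 3920 km: μ = v²r = (1.63)² × 3920 = 10415.0 km³/s².
The Hohmann ellipse has a_t = (r₁ + r₂)/2 = 7910 km.
Circular speed at r = 11900 km: v_c = √(μ/r) = 0.9355 km/s.
Transfer-orbit speed at the same r (vis-viva, a = a_t): v_t = √[μ(2/r − 1/a_t)] = 0.6586 km/s.
Δv₂ = |v_t − v_c| = |0.6586 − 0.9355| = 0.2769 km/s.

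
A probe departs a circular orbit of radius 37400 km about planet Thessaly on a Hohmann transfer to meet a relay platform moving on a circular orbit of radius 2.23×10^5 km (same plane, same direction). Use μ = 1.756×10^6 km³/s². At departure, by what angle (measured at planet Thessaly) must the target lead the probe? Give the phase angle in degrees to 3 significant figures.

The Hohmann ellipse has a_t = (r₁ + r₂)/2 = 1.302×10^5 km.
Transfer time t = π√(a_t³/μ) = 1.11379×10^5 s.
Target angular speed ω₂ = √(μ/r₂³) = 1.25836×10^-5 rad/s.
Angle swept by the target during transfer: ω₂·t = 1.40155 rad = 80.30°.
Arrival is 180° from departure on the ellipse, so φ = 180° − 80.30° = 99.7°.

φ = 99.7°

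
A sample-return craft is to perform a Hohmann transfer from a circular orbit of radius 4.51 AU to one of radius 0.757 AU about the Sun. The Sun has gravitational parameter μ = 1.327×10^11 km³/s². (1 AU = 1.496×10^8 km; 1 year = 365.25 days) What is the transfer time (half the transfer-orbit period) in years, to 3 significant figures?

t = 2.14 years

In km: r₁ = 4.51 × 1.496×10^8 = 6.74696×10^8 km; r₂ = 0.757 × 1.496×10^8 = 1.132472×10^8 km.
Transfer-ellipse semi-major axis a_t = (r₁ + r₂)/2 = (6.74696×10^8 + 1.132472×10^8)/2 = 3.939716×10^8 km.
By Kepler's third law the transfer-orbit period is T = 2π√(a_t³/μ), so t = T/2 = 6.744×10^7 s.
Converting: 6.744×10^7 s ÷ 3.15576×10^7 s/year (365.25 × 86400) = 2.14 years.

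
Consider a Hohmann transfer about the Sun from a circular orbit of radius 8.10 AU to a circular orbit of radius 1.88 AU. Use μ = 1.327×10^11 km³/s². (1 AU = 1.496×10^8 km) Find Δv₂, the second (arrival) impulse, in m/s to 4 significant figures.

Δv₂ = 5953 m/s

In km: r₁ = 8.10 × 1.496×10^8 = 1.21176×10^9 km; r₂ = 1.88 × 1.496×10^8 = 2.81248×10^8 km.
Semi-major axis of the transfer orbit: a_t = (1.21176×10^9 + 2.81248×10^8)/2 = 7.46504×10^8 km.
On the circular orbit at r = 2.81248×10^8 km, v_c = √(μ/r) = 21.722 km/s.
Vis-viva on the transfer ellipse at r = 2.81248×10^8 km gives v_t = √[μ(2/r − 1/a_t)] = 27.675 km/s.
Δv₂ = |v_t − v_c| = |27.675 − 21.722| = 5.953 km/s.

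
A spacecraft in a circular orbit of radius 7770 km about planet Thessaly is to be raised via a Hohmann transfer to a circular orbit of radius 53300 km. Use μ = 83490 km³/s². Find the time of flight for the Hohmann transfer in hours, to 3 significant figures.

The Hohmann ellipse has a_t = (r₁ + r₂)/2 = 30535 km.
Transfer time t = π√(a_t³/μ) = π√((30535)³ / 83490) = 58010 s.
Converting: 58010 s ÷ 3600 s/hour = 16.1 hours.

t = 16.1 hours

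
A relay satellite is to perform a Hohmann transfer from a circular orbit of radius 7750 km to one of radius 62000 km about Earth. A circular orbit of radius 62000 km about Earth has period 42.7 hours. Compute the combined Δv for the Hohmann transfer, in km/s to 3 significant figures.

Δv = 3.73 km/s

From Kepler's third law T² = 4π²r³/μ at r = 62000 km, T = 42.7 hours = 42.7 × 3600 s = 1.5372×10^5 s: μ = 4π²r³/T² = 3.98175×10^5 km³/s².
The Hohmann ellipse has a_t = (r₁ + r₂)/2 = 34875 km.
Circular speed at r₁: v₁ = √(μ/r₁) = √(3.98175×10^5/7750) = 7.168 km/s.
On the transfer ellipse at r₁, v² = μ(2/r − 1/a) gives v_p = √[μ(2/r₁ − 1/a_t)] = 9.557 km/s.
First burn Δv₁ = |v_p − v₁| = 2.389 km/s.
At r₂, v₂ = √(μ/r₂) = 2.5342 km/s.
Transfer-orbit speed at r₂: v_a = √[μ(2/r₂ − 1/a_t)] = 1.1946 km/s.
Second burn Δv₂ = |v₂ − v_a| = 1.340 km/s.
Total Δv = Δv₁ + Δv₂ = 3.729 km/s.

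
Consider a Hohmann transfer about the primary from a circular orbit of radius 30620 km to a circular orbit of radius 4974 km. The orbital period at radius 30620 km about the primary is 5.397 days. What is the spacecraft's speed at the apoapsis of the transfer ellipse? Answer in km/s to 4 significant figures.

From Kepler's third law T² = 4π²r³/μ at r = 30620 km, T = 5.397 days = 5.397 × 86400 s = 4.663008×10^5 s: μ = 4π²r³/T² = 5212.46 km³/s².
The Hohmann ellipse has a_t = (r₁ + r₂)/2 = 17797 km.
The apoapsis of the transfer ellipse is at r = 30620 km.
From the vis-viva equation, v = √[μ(2/r − 1/a_t)] = 0.2181 km/s.

v = 0.2181 km/s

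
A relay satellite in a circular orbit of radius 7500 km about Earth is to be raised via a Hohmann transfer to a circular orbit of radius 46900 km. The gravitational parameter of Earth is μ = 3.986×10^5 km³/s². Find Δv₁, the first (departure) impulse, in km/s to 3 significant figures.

Transfer-ellipse semi-major axis a_t = (r₁ + r₂)/2 = (7500 + 46900)/2 = 27200 km.
On the circular orbit at r = 7500 km, v_c = √(μ/r) = 7.290 km/s.
Vis-viva on the transfer ellipse at r = 7500 km gives v_t = √[μ(2/r − 1/a_t)] = 9.573 km/s.
Δv₁ = |v_t − v_c| = |9.573 − 7.290| = 2.283 km/s.

Δv₁ = 2.28 km/s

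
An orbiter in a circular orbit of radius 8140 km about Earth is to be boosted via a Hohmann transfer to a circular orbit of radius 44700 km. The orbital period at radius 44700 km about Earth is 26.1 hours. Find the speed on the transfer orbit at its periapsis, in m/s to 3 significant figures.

v = 9110 m/s

From Kepler's third law T² = 4π²r³/μ at r = 44700 km, T = 26.1 hours = 26.1 × 3600 s = 93960 s: μ = 4π²r³/T² = 3.99389×10^5 km³/s².
The Hohmann ellipse has a_t = (r₁ + r₂)/2 = 26420 km.
At periapsis, r = 8140 km.
From the vis-viva equation, v = √[μ(2/r − 1/a_t)] = 9.111 km/s.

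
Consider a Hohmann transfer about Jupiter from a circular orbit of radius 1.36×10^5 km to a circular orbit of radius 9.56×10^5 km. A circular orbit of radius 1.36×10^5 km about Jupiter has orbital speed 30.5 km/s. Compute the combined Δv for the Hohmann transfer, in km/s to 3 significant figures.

From the circular-orbit relation v² = μ/r at r = 1.36×10^5 km: μ = v²r = (30.5)² × 1.36×10^5 = 1.26514×10^8 km³/s².
The Hohmann ellipse has a_t = (r₁ + r₂)/2 = 5.460×10^5 km.
At r₁ the circular-orbit speed is v₁ = √(μ/r₁) = 30.500 km/s.
Transfer-orbit speed at r₁ (v² = μ(2/r − 1/a)): v_p = √[μ(2/r₁ − 1/a_t)] = 40.358 km/s.
First burn Δv₁ = |v_p − v₁| = 9.858 km/s.
At r₂, v₂ = √(μ/r₂) = 11.5038 km/s.
Transfer-orbit speed at r₂: v_a = √[μ(2/r₂ − 1/a_t)] = 5.74134 km/s.
Second burn Δv₂ = |v₂ − v_a| = 5.762 km/s.
Total Δv = Δv₁ + Δv₂ = 15.62 km/s.

Δv = 15.6 km/s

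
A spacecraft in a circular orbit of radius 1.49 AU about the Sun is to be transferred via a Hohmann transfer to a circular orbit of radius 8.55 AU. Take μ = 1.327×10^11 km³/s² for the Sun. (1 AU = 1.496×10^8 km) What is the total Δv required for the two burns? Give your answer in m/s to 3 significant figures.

In km: r₁ = 1.49 × 1.496×10^8 = 2.22904×10^8 km; r₂ = 8.55 × 1.496×10^8 = 1.27908×10^9 km.
The Hohmann ellipse has a_t = (r₁ + r₂)/2 = 7.50992×10^8 km.
Circular speed at r₁: v₁ = √(μ/r₁) = √(1.327×10^11/2.22904×10^8) = 24.3993 km/s.
On the transfer ellipse at r₁, vis-viva gives v_p = √[μ(2/r₁ − 1/a_t)] = 31.8425 km/s.
First burn Δv₁ = |v_p − v₁| = 7.443 km/s.
Circular speed at r₂: v₂ = √(μ/r₂) = 10.1856 km/s.
Transfer-orbit speed at r₂: v_a = √[μ(2/r₂ − 1/a_t)] = 5.54917 km/s.
Second burn Δv₂ = |v₂ − v_a| = 4.636 km/s.
Δv = Δv₁ + Δv₂ = 7.443 + 4.636 = 12.08 km/s.

Δv = 12100 m/s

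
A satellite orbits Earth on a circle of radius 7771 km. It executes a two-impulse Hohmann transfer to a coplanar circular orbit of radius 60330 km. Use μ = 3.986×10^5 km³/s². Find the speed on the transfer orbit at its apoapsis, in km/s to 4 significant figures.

v = 1.228 km/s

The Hohmann ellipse has a_t = (r₁ + r₂)/2 = 34050.5 km.
At apoapsis, r = 60330 km.
From the vis-viva equation, v = √[μ(2/r − 1/a_t)] = 1.228 km/s.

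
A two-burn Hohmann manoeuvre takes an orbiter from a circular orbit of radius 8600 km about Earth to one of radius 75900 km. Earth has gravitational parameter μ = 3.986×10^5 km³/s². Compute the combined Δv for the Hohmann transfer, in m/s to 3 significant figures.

Δv = 3570 m/s

The Hohmann ellipse has a_t = (r₁ + r₂)/2 = 42250 km.
At r₁ the circular-orbit speed is v₁ = √(μ/r₁) = 6.808 km/s.
Transfer-orbit speed at r₁ (v² = μ(2/r − 1/a)): v_p = √[μ(2/r₁ − 1/a_t)] = 9.125 km/s.
First burn Δv₁ = |v_p − v₁| = 2.317 km/s.
At r₂, v₂ = √(μ/r₂) = 2.292 km/s.
Transfer-orbit speed at r₂: v_a = √[μ(2/r₂ − 1/a_t)] = 1.034 km/s.
Second burn Δv₂ = |v₂ − v_a| = 1.258 km/s.
Total Δv = Δv₁ + Δv₂ = 3.575 km/s.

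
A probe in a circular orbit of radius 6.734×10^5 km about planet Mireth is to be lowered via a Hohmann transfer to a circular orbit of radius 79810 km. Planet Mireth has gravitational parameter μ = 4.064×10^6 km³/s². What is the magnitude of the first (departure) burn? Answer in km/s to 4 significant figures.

Δv₁ = 1.326 km/s

The Hohmann ellipse has a_t = (r₁ + r₂)/2 = 3.76605×10^5 km.
On the circular orbit at r = 6.734×10^5 km, v_c = √(μ/r) = 2.457 km/s.
Vis-viva on the transfer ellipse at r = 6.734×10^5 km gives v_t = √[μ(2/r − 1/a_t)] = 1.131 km/s.
Δv₁ = |v_t − v_c| = |1.131 − 2.457| = 1.326 km/s.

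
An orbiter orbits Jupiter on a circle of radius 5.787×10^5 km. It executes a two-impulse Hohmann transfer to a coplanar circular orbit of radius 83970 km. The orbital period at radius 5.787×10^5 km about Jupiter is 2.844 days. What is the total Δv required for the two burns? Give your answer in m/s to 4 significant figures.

Δv = 19840 m/s

From Kepler's third law T² = 4π²r³/μ at r = 5.787×10^5 km, T = 2.844 days = 2.844 × 86400 s = 2.457216×10^5 s: μ = 4π²r³/T² = 1.26717×10^8 km³/s².
Transfer-ellipse semi-major axis a_t = (r₁ + r₂)/2 = (5.787×10^5 + 83970)/2 = 3.31335×10^5 km.
Circular speed at r₁: v₁ = √(μ/r₁) = √(1.26717×10^8/5.787×10^5) = 14.7976 km/s.
Transfer-orbit speed at r₁ (vis-viva equation): v_a = √[μ(2/r₁ − 1/a_t)] = 7.44935 km/s.
First burn Δv₁ = |v_a − v₁| = 7.348 km/s.
Circular speed at r₂: v₂ = √(μ/r₂) = 38.85 km/s.
Transfer-orbit speed at r₂: v_p = √[μ(2/r₂ − 1/a_t)] = 51.34 km/s.
Second burn Δv₂ = |v₂ − v_p| = 12.49 km/s.
Δv = Δv₁ + Δv₂ = 7.348 + 12.49 = 19.84 km/s.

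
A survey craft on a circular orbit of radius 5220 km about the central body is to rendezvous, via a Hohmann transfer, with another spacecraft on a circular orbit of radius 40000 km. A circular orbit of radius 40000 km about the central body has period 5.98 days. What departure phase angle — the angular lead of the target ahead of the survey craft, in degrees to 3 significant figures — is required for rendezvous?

From Kepler's third law T² = 4π²r³/μ at r = 40000 km, T = 5.98 days = 5.98 × 86400 s = 5.16672×10^5 s: μ = 4π²r³/T² = 9464.77 km³/s².
Transfer-ellipse semi-major axis a_t = (r₁ + r₂)/2 = (5220 + 40000)/2 = 22610 km.
Transfer time t = π√(a_t³/μ) = 1.097857×10^5 s.
The target's mean motion on its circular orbit is ω₂ = √(μ/r₂³) = 1.216088×10^-5 rad/s.
Angle swept by the target during transfer: ω₂·t = 1.33509 rad = 76.495°.
The survey craft traverses 180° on the transfer ellipse, so the target must lead by 180° − 76.495° = 104°.

φ = 104°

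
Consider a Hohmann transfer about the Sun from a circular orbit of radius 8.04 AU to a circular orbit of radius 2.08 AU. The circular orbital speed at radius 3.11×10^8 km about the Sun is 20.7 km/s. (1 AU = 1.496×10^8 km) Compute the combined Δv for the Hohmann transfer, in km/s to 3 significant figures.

Δv = 9.17 km/s

From the circular-orbit relation v² = μ/r at r = 3.11×10^8 km: μ = v²r = (20.7)² × 3.11×10^8 = 1.33260×10^11 km³/s².
In km: r₁ = 8.04 × 1.496×10^8 = 1.202784×10^9 km; r₂ = 2.08 × 1.496×10^8 = 3.11168×10^8 km.
The Hohmann ellipse has a_t = (r₁ + r₂)/2 = 7.56976×10^8 km.
Circular speed at r₁: v₁ = √(μ/r₁) = √(1.33260×10^11/1.202784×10^9) = 10.5258 km/s.
On the transfer ellipse at r₁, vis-viva gives v_a = √[μ(2/r₁ − 1/a_t)] = 6.74859 km/s.
First burn Δv₁ = |v_a − v₁| = 3.7772 km/s.
Circular speed at r₂: v₂ = √(μ/r₂) = 20.6944 km/s.
Transfer-orbit speed at r₂: v_p = √[μ(2/r₂ − 1/a_t)] = 26.0859 km/s.
Second burn Δv₂ = |v₂ − v_p| = 5.3915 km/s.
Δv = Δv₁ + Δv₂ = 3.7772 + 5.3915 = 9.169 km/s.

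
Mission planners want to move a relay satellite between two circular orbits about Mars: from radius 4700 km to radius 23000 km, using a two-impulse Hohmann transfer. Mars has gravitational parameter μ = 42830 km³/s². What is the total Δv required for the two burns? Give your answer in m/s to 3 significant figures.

Δv = 1440 m/s

Transfer-ellipse semi-major axis a_t = (r₁ + r₂)/2 = (4700 + 23000)/2 = 13850 km.
Circular speed at r₁: v₁ = √(μ/r₁) = √(42830/4700) = 3.0187 km/s.
On the transfer ellipse at r₁, vis-viva gives v_p = √[μ(2/r₁ − 1/a_t)] = 3.8901 km/s.
First burn Δv₁ = |v_p − v₁| = 0.8714 km/s.
At r₂, v₂ = √(μ/r₂) = 1.3646 km/s.
Transfer-orbit speed at r₂: v_a = √[μ(2/r₂ − 1/a_t)] = 0.79494 km/s.
Second burn Δv₂ = |v₂ − v_a| = 0.5697 km/s.
Total Δv = Δv₁ + Δv₂ = 1.441 km/s.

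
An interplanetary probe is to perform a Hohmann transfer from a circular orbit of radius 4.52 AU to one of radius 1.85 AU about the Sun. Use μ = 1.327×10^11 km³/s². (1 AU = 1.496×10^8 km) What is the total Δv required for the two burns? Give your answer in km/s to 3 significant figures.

Δv = 7.52 km/s

In km: r₁ = 4.52 × 1.496×10^8 = 6.76192×10^8 km; r₂ = 1.85 × 1.496×10^8 = 2.7676×10^8 km.
Semi-major axis of the transfer orbit: a_t = (6.76192×10^8 + 2.7676×10^8)/2 = 4.76476×10^8 km.
Circular speed at r₁: v₁ = √(μ/r₁) = √(1.327×10^11/6.76192×10^8) = 14.0088 km/s.
Transfer-orbit speed at r₁ (v² = μ(2/r − 1/a)): v_a = √[μ(2/r₁ − 1/a_t)] = 10.6766 km/s.
First burn Δv₁ = |v_a − v₁| = 3.3322 km/s.
Circular speed at r₂: v₂ = √(μ/r₂) = 21.89696 km/s.
Transfer-orbit speed at r₂: v_p = √[μ(2/r₂ − 1/a_t)] = 26.08545 km/s.
Second burn Δv₂ = |v₂ − v_p| = 4.1885 km/s.
Total Δv = Δv₁ + Δv₂ = 7.521 km/s.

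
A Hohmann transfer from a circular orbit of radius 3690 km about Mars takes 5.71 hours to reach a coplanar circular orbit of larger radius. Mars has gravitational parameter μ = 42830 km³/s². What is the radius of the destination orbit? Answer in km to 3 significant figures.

r₂ = 20800 km

Transfer time t = 5.71 hours = 20556 s, and t = π√(a_t³/μ).
So a_t = (μ t²/π²)^(1/3) = (42830 × (20556)² / π²)^(1/3) = 12240 km.
Since a_t = (r₁ + r₂)/2, r₂ = 2a_t − r₁ = 2×12240 − 3690 = 20790 km.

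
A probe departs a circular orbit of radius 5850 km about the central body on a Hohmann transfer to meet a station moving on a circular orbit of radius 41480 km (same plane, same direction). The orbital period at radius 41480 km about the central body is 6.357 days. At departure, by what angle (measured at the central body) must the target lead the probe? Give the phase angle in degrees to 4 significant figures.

From Kepler's third law T² = 4π²r³/μ at r = 41480 km, T = 6.357 days = 6.357 × 86400 s = 5.492448×10^5 s: μ = 4π²r³/T² = 9339.94 km³/s².
Transfer-ellipse semi-major axis a_t = (r₁ + r₂)/2 = (5850 + 41480)/2 = 23665 km.
Transfer time t = π√(a_t³/μ) = 1.1834×10^5 s.
The target's mean motion on its circular orbit is ω₂ = √(μ/r₂³) = 1.1440×10^-5 rad/s.
Angle swept by the target during transfer: ω₂·t = 1.3538 rad = 77.57°.
The probe traverses 180° on the transfer ellipse, so the target must lead by 180° − 77.57° = 102.4°.

φ = 102.4°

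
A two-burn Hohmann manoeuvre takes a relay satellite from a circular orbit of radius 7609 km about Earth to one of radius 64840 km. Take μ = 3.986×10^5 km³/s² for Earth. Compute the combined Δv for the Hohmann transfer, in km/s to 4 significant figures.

Transfer-ellipse semi-major axis a_t = (r₁ + r₂)/2 = (7609 + 64840)/2 = 36224.5 km.
At r₁ the circular-orbit speed is v₁ = √(μ/r₁) = 7.23777 km/s.
On the transfer ellipse at r₁, vis-viva gives v_p = √[μ(2/r₁ − 1/a_t)] = 9.68334 km/s.
First burn Δv₁ = |v_p − v₁| = 2.446 km/s.
At r₂, v₂ = √(μ/r₂) = 2.479 km/s.
Transfer-orbit speed at r₂: v_a = √[μ(2/r₂ − 1/a_t)] = 1.136 km/s.
Second burn Δv₂ = |v₂ − v_a| = 1.343 km/s.
Total Δv = Δv₁ + Δv₂ = 3.789 km/s.

Δv = 3.789 km/s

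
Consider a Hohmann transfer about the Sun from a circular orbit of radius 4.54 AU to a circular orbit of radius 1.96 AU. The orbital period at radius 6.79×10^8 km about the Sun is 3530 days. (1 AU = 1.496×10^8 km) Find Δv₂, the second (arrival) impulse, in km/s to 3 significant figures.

Δv₂ = 3.87 km/s

From Kepler's third law T² = 4π²r³/μ at r = 6.79×10^8 km, T = 3530 days = 3530 × 86400 s = 3.04992×10^8 s: μ = 4π²r³/T² = 1.32859×10^11 km³/s².
In km: r₁ = 4.54 × 1.496×10^8 = 6.79184×10^8 km; r₂ = 1.96 × 1.496×10^8 = 2.93216×10^8 km.
Transfer-ellipse semi-major axis a_t = (r₁ + r₂)/2 = (6.79184×10^8 + 2.93216×10^8)/2 = 4.862×10^8 km.
Circular speed at r = 2.93216×10^8 km: v_c = √(μ/r) = 21.2864 km/s.
Transfer-orbit speed at the same r (vis-viva, a = a_t): v_t = √[μ(2/r − 1/a_t)] = 25.1587 km/s.
Δv₂ = |v_t − v_c| = |25.1587 − 21.2864| = 3.872 km/s.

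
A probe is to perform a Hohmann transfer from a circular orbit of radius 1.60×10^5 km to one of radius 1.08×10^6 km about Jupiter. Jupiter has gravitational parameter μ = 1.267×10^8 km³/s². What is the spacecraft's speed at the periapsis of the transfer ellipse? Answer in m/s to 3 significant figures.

Semi-major axis of the transfer orbit: a_t = (1.600×10^5 + 1.080×10^6)/2 = 6.200×10^5 km.
The periapsis of the transfer ellipse is at r = 1.600×10^5 km.
From the vis-viva equation, v = √[μ(2/r − 1/a_t)] = 37.14 km/s.

v = 37100 m/s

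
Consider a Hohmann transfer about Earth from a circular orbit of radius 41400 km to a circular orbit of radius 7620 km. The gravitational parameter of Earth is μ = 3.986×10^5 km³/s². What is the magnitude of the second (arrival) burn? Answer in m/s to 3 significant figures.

Semi-major axis of the transfer orbit: a_t = (41400 + 7620)/2 = 24510 km.
Circular speed at r = 7620 km: v_c = √(μ/r) = 7.233 km/s.
Transfer-orbit speed at the same r (vis-viva, a = a_t): v_t = √[μ(2/r − 1/a_t)] = 9.400 km/s.
Δv₂ = |v_t − v_c| = |9.400 − 7.233| = 2.167 km/s.

Δv₂ = 2170 m/s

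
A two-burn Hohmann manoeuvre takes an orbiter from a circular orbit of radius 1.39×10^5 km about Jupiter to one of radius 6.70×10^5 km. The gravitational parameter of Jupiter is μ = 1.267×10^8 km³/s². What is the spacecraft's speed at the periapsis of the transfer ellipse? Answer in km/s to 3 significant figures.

Semi-major axis of the transfer orbit: a_t = (1.390×10^5 + 6.700×10^5)/2 = 4.045×10^5 km.
At periapsis, r = 1.390×10^5 km.
Applying v² = μ(2/r − 1/a_t): v = 38.86 km/s.

v = 38.9 km/s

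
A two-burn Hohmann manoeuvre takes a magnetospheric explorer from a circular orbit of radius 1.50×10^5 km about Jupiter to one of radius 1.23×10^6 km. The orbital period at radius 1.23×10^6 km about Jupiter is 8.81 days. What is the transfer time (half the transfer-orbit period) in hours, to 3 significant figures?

t = 44.4 hours

From Kepler's third law T² = 4π²r³/μ at r = 1.23×10^6 km, T = 8.81 days = 8.81 × 86400 s = 7.61184×10^5 s: μ = 4π²r³/T² = 1.26793×10^8 km³/s².
Semi-major axis of the transfer orbit: a_t = (1.500×10^5 + 1.230×10^6)/2 = 6.900×10^5 km.
Half the transfer-orbit period gives t = π√(a_t³/μ) = 1.599×10^5 s.
Converting: 1.599×10^5 s ÷ 3600 s/hour = 44.4 hours.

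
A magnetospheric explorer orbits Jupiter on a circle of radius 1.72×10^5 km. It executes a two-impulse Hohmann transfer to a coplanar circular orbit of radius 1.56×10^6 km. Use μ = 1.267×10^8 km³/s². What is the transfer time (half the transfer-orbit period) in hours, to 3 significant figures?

t = 62.5 hours

The Hohmann ellipse has a_t = (r₁ + r₂)/2 = 8.660×10^5 km.
By Kepler's third law the transfer-orbit period is T = 2π√(a_t³/μ), so t = T/2 = 2.249×10^5 s.
Converting: 2.249×10^5 s ÷ 3600 s/hour = 62.5 hours.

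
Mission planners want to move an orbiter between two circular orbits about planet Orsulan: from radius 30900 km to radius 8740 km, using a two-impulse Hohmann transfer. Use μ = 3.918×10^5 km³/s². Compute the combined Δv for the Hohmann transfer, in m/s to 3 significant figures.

Δv = 2860 m/s

The Hohmann ellipse has a_t = (r₁ + r₂)/2 = 19820 km.
At r₁ the circular-orbit speed is v₁ = √(μ/r₁) = 3.561 km/s.
Transfer-orbit speed at r₁ (vis-viva): v_a = √[μ(2/r₁ − 1/a_t)] = 2.365 km/s.
First burn Δv₁ = |v_a − v₁| = 1.196 km/s.
At r₂, v₂ = √(μ/r₂) = 6.695 km/s.
Transfer-orbit speed at r₂: v_p = √[μ(2/r₂ − 1/a_t)] = 8.360 km/s.
Second burn Δv₂ = |v₂ − v_p| = 1.665 km/s.
Total Δv = Δv₁ + Δv₂ = 2.861 km/s.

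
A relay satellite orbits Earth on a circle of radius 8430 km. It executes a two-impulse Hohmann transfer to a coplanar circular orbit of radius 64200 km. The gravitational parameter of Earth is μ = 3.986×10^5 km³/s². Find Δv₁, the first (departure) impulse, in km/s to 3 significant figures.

Δv₁ = 2.27 km/s

The Hohmann ellipse has a_t = (r₁ + r₂)/2 = 36315 km.
On the circular orbit at r = 8430 km, v_c = √(μ/r) = 6.876 km/s.
Vis-viva on the transfer ellipse at r = 8430 km gives v_t = √[μ(2/r − 1/a_t)] = 9.143 km/s.
Δv₁ = |v_t − v_c| = |9.143 − 6.876| = 2.267 km/s.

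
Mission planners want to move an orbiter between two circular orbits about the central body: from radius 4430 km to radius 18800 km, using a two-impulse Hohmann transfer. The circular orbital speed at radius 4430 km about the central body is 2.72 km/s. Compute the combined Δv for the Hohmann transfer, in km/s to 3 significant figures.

Δv = 1.25 km/s

From the circular-orbit relation v² = μ/r at r = 4430 km: μ = v²r = (2.72)² × 4430 = 32774.9 km³/s².
The Hohmann ellipse has a_t = (r₁ + r₂)/2 = 11615 km.
At r₁ the circular-orbit speed is v₁ = √(μ/r₁) = 2.7200 km/s.
On the transfer ellipse at r₁, vis-viva equation gives v_p = √[μ(2/r₁ − 1/a_t)] = 3.4605 km/s.
First burn Δv₁ = |v_p − v₁| = 0.7405 km/s.
At r₂, v₂ = √(μ/r₂) = 1.32036 km/s.
Transfer-orbit speed at r₂: v_a = √[μ(2/r₂ − 1/a_t)] = 0.815425 km/s.
Second burn Δv₂ = |v₂ − v_a| = 0.5049 km/s.
Δv = Δv₁ + Δv₂ = 0.7405 + 0.5049 = 1.245 km/s.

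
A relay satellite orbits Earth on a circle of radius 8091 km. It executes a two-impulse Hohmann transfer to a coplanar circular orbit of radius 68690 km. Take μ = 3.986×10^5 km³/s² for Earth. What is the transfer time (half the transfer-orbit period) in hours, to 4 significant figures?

t = 10.40 hours

Transfer-ellipse semi-major axis a_t = (r₁ + r₂)/2 = (8091 + 68690)/2 = 38390.5 km.
By Kepler's third law the transfer-orbit period is T = 2π√(a_t³/μ), so t = T/2 = 37430 s.
Converting: 37430 s ÷ 3600 s/hour = 10.40 hours.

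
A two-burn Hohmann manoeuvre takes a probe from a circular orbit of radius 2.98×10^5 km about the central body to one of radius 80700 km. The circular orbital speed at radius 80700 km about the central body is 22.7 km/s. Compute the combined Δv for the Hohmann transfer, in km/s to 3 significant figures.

Δv = 9.88 km/s

From the circular-orbit relation v² = μ/r at r = 80700 km: μ = v²r = (22.7)² × 80700 = 4.15839×10^7 km³/s².
The Hohmann ellipse has a_t = (r₁ + r₂)/2 = 1.8935×10^5 km.
At r₁ the circular-orbit speed is v₁ = √(μ/r₁) = 11.813 km/s.
Transfer-orbit speed at r₁ (v² = μ(2/r − 1/a)): v_a = √[μ(2/r₁ − 1/a_t)] = 7.7119 km/s.
First burn Δv₁ = |v_a − v₁| = 4.101 km/s.
At r₂, v₂ = √(μ/r₂) = 22.700 km/s.
Transfer-orbit speed at r₂: v_p = √[μ(2/r₂ − 1/a_t)] = 28.477 km/s.
Second burn Δv₂ = |v₂ − v_p| = 5.777 km/s.
Δv = Δv₁ + Δv₂ = 4.101 + 5.777 = 9.878 km/s.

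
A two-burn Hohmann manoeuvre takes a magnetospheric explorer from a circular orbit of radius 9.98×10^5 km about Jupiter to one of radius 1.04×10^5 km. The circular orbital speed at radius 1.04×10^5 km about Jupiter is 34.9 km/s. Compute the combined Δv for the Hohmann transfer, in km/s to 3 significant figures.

From the circular-orbit relation v² = μ/r at r = 1.04×10^5 km: μ = v²r = (34.9)² × 1.04×10^5 = 1.26673×10^8 km³/s².
The Hohmann ellipse has a_t = (r₁ + r₂)/2 = 5.510×10^5 km.
At r₁ the circular-orbit speed is v₁ = √(μ/r₁) = 11.2662 km/s.
On the transfer ellipse at r₁, vis-viva gives v_a = √[μ(2/r₁ − 1/a_t)] = 4.89461 km/s.
First burn Δv₁ = |v_a − v₁| = 6.372 km/s.
At r₂, v₂ = √(μ/r₂) = 34.90 km/s.
Transfer-orbit speed at r₂: v_p = √[μ(2/r₂ − 1/a_t)] = 46.97 km/s.
Second burn Δv₂ = |v₂ − v_p| = 12.07 km/s.
Δv = Δv₁ + Δv₂ = 6.372 + 12.07 = 18.44 km/s.

Δv = 18.4 km/s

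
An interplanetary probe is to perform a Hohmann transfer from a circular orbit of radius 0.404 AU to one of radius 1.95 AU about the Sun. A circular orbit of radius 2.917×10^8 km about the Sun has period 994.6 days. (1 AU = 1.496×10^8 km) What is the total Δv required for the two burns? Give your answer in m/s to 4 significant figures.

From Kepler's third law T² = 4π²r³/μ at r = 2.917×10^8 km, T = 994.6 days = 994.6 × 86400 s = 8.593344×10^7 s: μ = 4π²r³/T² = 1.32692×10^11 km³/s².
In km: r₁ = 0.404 × 1.496×10^8 = 6.04384×10^7 km; r₂ = 1.95 × 1.496×10^8 = 2.9172×10^8 km.
Transfer-ellipse semi-major axis a_t = (r₁ + r₂)/2 = (6.04384×10^7 + 2.9172×10^8)/2 = 1.760792×10^8 km.
At r₁ the circular-orbit speed is v₁ = √(μ/r₁) = 46.856 km/s.
On the transfer ellipse at r₁, vis-viva gives v_p = √[μ(2/r₁ − 1/a_t)] = 60.311 km/s.
First burn Δv₁ = |v_p − v₁| = 13.455 km/s.
At r₂, v₂ = √(μ/r₂) = 21.3275 km/s.
Transfer-orbit speed at r₂: v_a = √[μ(2/r₂ − 1/a_t)] = 12.4952 km/s.
Second burn Δv₂ = |v₂ − v_a| = 8.8323 km/s.
Δv = Δv₁ + Δv₂ = 13.455 + 8.8323 = 22.29 km/s.

Δv = 22290 m/s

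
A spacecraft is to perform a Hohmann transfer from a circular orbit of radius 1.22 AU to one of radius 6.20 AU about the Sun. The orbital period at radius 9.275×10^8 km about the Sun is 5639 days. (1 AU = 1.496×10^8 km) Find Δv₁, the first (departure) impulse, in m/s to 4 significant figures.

From Kepler's third law T² = 4π²r³/μ at r = 9.275×10^8 km, T = 5639 days = 5639 × 86400 s = 4.872096×10^8 s: μ = 4π²r³/T² = 1.32700×10^11 km³/s².
In km: r₁ = 1.22 × 1.496×10^8 = 1.82512×10^8 km; r₂ = 6.20 × 1.496×10^8 = 9.2752×10^8 km.
The Hohmann ellipse has a_t = (r₁ + r₂)/2 = 5.55016×10^8 km.
Circular speed at r = 1.82512×10^8 km: v_c = √(μ/r) = 26.9643 km/s.
Vis-viva on the transfer ellipse at r = 1.82512×10^8 km gives v_t = √[μ(2/r − 1/a_t)] = 34.8576 km/s.
Δv₁ = |v_t − v_c| = |34.8576 − 26.9643| = 7.893 km/s.

Δv₁ = 7893 m/s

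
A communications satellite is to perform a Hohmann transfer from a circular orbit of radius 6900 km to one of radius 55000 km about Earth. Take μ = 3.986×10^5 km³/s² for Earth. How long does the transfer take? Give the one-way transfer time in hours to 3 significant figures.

The Hohmann ellipse has a_t = (r₁ + r₂)/2 = 30950 km.
By Kepler's third law the transfer-orbit period is T = 2π√(a_t³/μ), so t = T/2 = 27094 s.
Converting: 27094 s ÷ 3600 s/hour = 7.53 hours.

t = 7.53 hours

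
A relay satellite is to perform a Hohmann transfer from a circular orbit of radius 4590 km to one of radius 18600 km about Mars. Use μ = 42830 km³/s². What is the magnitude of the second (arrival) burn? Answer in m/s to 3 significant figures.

Δv₂ = 563 m/s

Semi-major axis of the transfer orbit: a_t = (4590 + 18600)/2 = 11595 km.
On the circular orbit at r = 18600 km, v_c = √(μ/r) = 1.51746 km/s.
Vis-viva on the transfer ellipse at r = 18600 km gives v_t = √[μ(2/r − 1/a_t)] = 0.954748 km/s.
Δv₂ = |v_t − v_c| = |0.954748 − 1.51746| = 0.5627 km/s.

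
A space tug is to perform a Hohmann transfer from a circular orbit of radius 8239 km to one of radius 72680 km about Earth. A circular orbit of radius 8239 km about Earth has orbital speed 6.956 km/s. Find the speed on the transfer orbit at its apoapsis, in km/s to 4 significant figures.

v = 1.057 km/s

From the circular-orbit relation v² = μ/r at r = 8239 km: μ = v²r = (6.956)² × 8239 = 3.98652×10^5 km³/s².
Transfer-ellipse semi-major axis a_t = (r₁ + r₂)/2 = (8239 + 72680)/2 = 40459.5 km.
The apoapsis of the transfer ellipse is at r = 72680 km.
Applying v² = μ(2/r − 1/a_t): v = 1.057 km/s.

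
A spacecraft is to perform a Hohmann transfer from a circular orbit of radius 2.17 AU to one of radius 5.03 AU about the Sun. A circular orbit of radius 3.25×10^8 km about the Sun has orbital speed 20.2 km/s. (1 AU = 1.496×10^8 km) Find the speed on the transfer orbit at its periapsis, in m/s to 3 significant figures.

v = 23900 m/s

From the circular-orbit relation v² = μ/r at r = 3.25×10^8 km: μ = v²r = (20.2)² × 3.25×10^8 = 1.32613×10^11 km³/s².
In km: r₁ = 2.17 × 1.496×10^8 = 3.24632×10^8 km; r₂ = 5.03 × 1.496×10^8 = 7.52488×10^8 km.
Semi-major axis of the transfer orbit: a_t = (3.24632×10^8 + 7.52488×10^8)/2 = 5.3856×10^8 km.
At periapsis, r = 3.24632×10^8 km.
Applying v² = μ(2/r − 1/a_t): v = 23.89 km/s.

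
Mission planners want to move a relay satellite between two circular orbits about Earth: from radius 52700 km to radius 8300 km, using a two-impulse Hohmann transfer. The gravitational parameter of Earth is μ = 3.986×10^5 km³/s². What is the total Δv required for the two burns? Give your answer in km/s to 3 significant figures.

Δv = 3.49 km/s

Semi-major axis of the transfer orbit: a_t = (52700 + 8300)/2 = 30500 km.
At r₁ the circular-orbit speed is v₁ = √(μ/r₁) = 2.75019 km/s.
Transfer-orbit speed at r₁ (vis-viva equation): v_a = √[μ(2/r₁ − 1/a_t)] = 1.43467 km/s.
First burn Δv₁ = |v_a − v₁| = 1.316 km/s.
Circular speed at r₂: v₂ = √(μ/r₂) = 6.930 km/s.
Transfer-orbit speed at r₂: v_p = √[μ(2/r₂ − 1/a_t)] = 9.109 km/s.
Second burn Δv₂ = |v₂ − v_p| = 2.179 km/s.
Total Δv = Δv₁ + Δv₂ = 3.495 km/s.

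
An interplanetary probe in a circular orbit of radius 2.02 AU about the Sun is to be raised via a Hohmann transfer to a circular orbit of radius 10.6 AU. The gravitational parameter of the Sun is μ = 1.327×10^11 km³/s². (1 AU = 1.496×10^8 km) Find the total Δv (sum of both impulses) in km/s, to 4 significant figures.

Δv = 10.18 km/s

In km: r₁ = 2.02 × 1.496×10^8 = 3.02192×10^8 km; r₂ = 10.6 × 1.496×10^8 = 1.58576×10^9 km.
The Hohmann ellipse has a_t = (r₁ + r₂)/2 = 9.43976×10^8 km.
Circular speed at r₁: v₁ = √(μ/r₁) = √(1.327×10^11/3.02192×10^8) = 20.955 km/s.
On the transfer ellipse at r₁, vis-viva gives v_p = √[μ(2/r₁ − 1/a_t)] = 27.160 km/s.
First burn Δv₁ = |v_p − v₁| = 6.205 km/s.
Circular speed at r₂: v₂ = √(μ/r₂) = 9.148 km/s.
Transfer-orbit speed at r₂: v_a = √[μ(2/r₂ − 1/a_t)] = 5.176 km/s.
Second burn Δv₂ = |v₂ − v_a| = 3.972 km/s.
Δv = Δv₁ + Δv₂ = 6.205 + 3.972 = 10.18 km/s.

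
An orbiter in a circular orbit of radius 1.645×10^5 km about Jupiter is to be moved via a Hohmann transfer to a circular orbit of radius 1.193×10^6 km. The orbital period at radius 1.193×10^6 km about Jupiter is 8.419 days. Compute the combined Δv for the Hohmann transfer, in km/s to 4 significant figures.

Δv = 14.27 km/s

From Kepler's third law T² = 4π²r³/μ at r = 1.193×10^6 km, T = 8.419 days = 8.419 × 86400 s = 7.274016×10^5 s: μ = 4π²r³/T² = 1.26687×10^8 km³/s².
Transfer-ellipse semi-major axis a_t = (r₁ + r₂)/2 = (1.645×10^5 + 1.193×10^6)/2 = 6.7875×10^5 km.
At r₁ the circular-orbit speed is v₁ = √(μ/r₁) = 27.75 km/s.
Transfer-orbit speed at r₁ (vis-viva): v_p = √[μ(2/r₁ − 1/a_t)] = 36.79 km/s.
First burn Δv₁ = |v_p − v₁| = 9.040 km/s.
At r₂, v₂ = √(μ/r₂) = 10.305 km/s.
Transfer-orbit speed at r₂: v_a = √[μ(2/r₂ − 1/a_t)] = 5.0731 km/s.
Second burn Δv₂ = |v₂ − v_a| = 5.232 km/s.
Δv = Δv₁ + Δv₂ = 9.040 + 5.232 = 14.27 km/s.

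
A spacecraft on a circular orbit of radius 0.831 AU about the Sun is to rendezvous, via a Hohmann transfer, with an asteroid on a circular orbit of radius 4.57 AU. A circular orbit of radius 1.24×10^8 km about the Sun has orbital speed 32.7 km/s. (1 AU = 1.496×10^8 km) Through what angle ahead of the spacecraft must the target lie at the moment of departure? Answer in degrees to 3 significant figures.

φ = 98.2°

From the circular-orbit relation v² = μ/r at r = 1.24×10^8 km: μ = v²r = (32.7)² × 1.24×10^8 = 1.32592×10^11 km³/s².
In km: r₁ = 0.831 × 1.496×10^8 = 1.243176×10^8 km; r₂ = 4.57 × 1.496×10^8 = 6.83672×10^8 km.
Semi-major axis of the transfer orbit: a_t = (1.243176×10^8 + 6.83672×10^8)/2 = 4.039948×10^8 km.
The half-period of the transfer ellipse is t = π√(a_t³/μ) = 7.006×10^7 s.
Target angular speed ω₂ = √(μ/r₂³) = 2.037×10^-8 rad/s.
Angle swept by the target during transfer: ω₂·t = 1.427 rad = 81.76°.
The spacecraft traverses 180° on the transfer ellipse, so the target must lead by 180° − 81.76° = 98.2°.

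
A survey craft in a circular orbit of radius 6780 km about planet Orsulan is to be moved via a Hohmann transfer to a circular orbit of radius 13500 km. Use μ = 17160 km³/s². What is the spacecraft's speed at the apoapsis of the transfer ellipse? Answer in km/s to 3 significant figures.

The Hohmann ellipse has a_t = (r₁ + r₂)/2 = 10140 km.
At apoapsis, r = 13500 km.
Vis-viva: v = √[μ(2/r − 1/a_t)] = √[17160 × (2/13500 − 1/10140)] = 0.9219 km/s.

v = 0.922 km/s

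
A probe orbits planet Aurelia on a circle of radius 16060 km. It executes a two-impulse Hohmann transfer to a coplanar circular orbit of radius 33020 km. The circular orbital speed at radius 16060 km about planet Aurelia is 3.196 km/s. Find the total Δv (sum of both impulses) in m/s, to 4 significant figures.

From the circular-orbit relation v² = μ/r at r = 16060 km: μ = v²r = (3.196)² × 16060 = 1.64044×10^5 km³/s².
Transfer-ellipse semi-major axis a_t = (r₁ + r₂)/2 = (16060 + 33020)/2 = 24540 km.
Circular speed at r₁: v₁ = √(μ/r₁) = √(1.64044×10^5/16060) = 3.1960 km/s.
On the transfer ellipse at r₁, vis-viva gives v_p = √[μ(2/r₁ − 1/a_t)] = 3.7073 km/s.
First burn Δv₁ = |v_p − v₁| = 0.5113 km/s.
At r₂, v₂ = √(μ/r₂) = 2.2289 km/s.
Transfer-orbit speed at r₂: v_a = √[μ(2/r₂ − 1/a_t)] = 1.8031 km/s.
Second burn Δv₂ = |v₂ − v_a| = 0.4258 km/s.
Δv = Δv₁ + Δv₂ = 0.5113 + 0.4258 = 0.9371 km/s.

Δv = 937.1 m/s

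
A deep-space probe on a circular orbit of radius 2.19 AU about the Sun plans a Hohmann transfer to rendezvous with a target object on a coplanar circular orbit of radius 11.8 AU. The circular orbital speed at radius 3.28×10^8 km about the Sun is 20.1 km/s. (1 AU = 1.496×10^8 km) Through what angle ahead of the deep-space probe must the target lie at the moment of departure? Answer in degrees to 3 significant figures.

φ = 97.8°

From the circular-orbit relation v² = μ/r at r = 3.28×10^8 km: μ = v²r = (20.1)² × 3.28×10^8 = 1.32515×10^11 km³/s².
In km: r₁ = 2.19 × 1.496×10^8 = 3.27624×10^8 km; r₂ = 11.8 × 1.496×10^8 = 1.76528×10^9 km.
The Hohmann ellipse has a_t = (r₁ + r₂)/2 = 1.046452×10^9 km.
Transfer time t = π√(a_t³/μ) = 2.921433×10^8 s.
Target angular speed ω₂ = √(μ/r₂³) = 4.908091×10^-9 rad/s.
Angle swept by the target during transfer: ω₂·t = 1.433866 rad = 82.154°.
The deep-space probe traverses 180° on the transfer ellipse, so the target must lead by 180° − 82.154° = 97.8°.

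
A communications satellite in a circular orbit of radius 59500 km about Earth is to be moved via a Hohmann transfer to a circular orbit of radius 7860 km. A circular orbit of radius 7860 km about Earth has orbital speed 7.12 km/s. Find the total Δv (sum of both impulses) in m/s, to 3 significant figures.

Δv = 3680 m/s

From the circular-orbit relation v² = μ/r at r = 7860 km: μ = v²r = (7.12)² × 7860 = 3.98458×10^5 km³/s².
Semi-major axis of the transfer orbit: a_t = (59500 + 7860)/2 = 33680 km.
At r₁ the circular-orbit speed is v₁ = √(μ/r₁) = 2.5878 km/s.
Transfer-orbit speed at r₁ (v² = μ(2/r − 1/a)): v_a = √[μ(2/r₁ − 1/a_t)] = 1.2501 km/s.
First burn Δv₁ = |v_a − v₁| = 1.3377 km/s.
Circular speed at r₂: v₂ = √(μ/r₂) = 7.1200 km/s.
Transfer-orbit speed at r₂: v_p = √[μ(2/r₂ − 1/a_t)] = 9.4635 km/s.
Second burn Δv₂ = |v₂ − v_p| = 2.3435 km/s.
Total Δv = Δv₁ + Δv₂ = 3.681 km/s.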